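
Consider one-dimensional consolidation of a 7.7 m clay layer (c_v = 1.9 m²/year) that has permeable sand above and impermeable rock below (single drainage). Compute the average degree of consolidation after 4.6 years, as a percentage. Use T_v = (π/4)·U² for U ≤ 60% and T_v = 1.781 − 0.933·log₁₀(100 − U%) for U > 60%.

U ≈ 43.3 %

Drainage path length: H_d = H = 7.7 m (single drainage).
T_v = c_v·t/H_d² = 1.9×4.6/7.7² = 0.14741.
T_v = 0.14741 corresponds to the U ≤ 60% branch:
U = √(4T_v/π) = 0.4332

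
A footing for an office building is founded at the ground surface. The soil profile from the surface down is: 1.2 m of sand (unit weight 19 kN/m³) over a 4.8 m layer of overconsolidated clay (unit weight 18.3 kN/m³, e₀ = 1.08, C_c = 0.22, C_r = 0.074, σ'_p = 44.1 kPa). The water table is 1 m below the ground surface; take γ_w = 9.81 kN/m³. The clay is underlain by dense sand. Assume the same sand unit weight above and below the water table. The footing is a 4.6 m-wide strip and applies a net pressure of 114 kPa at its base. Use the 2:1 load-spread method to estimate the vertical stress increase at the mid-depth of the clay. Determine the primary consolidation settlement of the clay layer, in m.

S_c ≈ 0.197 m

Mid-depth of clay below the ground surface: z = 1.2 + 4.8/2 = 3.6 m.
Total vertical stress at mid-clay: σ_v = 19×1.2 + 18.3×2.4 = 66.72 kPa.
Pore pressure: u = 9.81×(3.6 − 1) = 25.506 kPa.
Initial effective stress: σ'_0 = σ_v − u = 66.72 − 25.506 = 41.214 kPa.
Stress increase at mid-clay by the 2:1 spreading method:
Δσ = qB/(B+z) = 114×4.6/(4.6+3.6) = 63.951 kPa
Final effective stress: σ'_f = 41.214 + 63.951 = 105.16 kPa.
σ'_f = 105.16 > σ'_p = 44.1 kPa, so the stress path crosses the preconsolidation pressure — recompression up to σ'_p, then virgin compression beyond:
S_c = H/(1+e₀)·[C_r·log₁₀(σ'_p/σ'_0) + C_c·log₁₀(σ'_f/σ'_p)]
    = 4.8/2.08 × [0.074×log₁₀(44.1/41.214) + 0.22×log₁₀(105.16/44.1)]
    = 2.3077 × [0.0021751 + 0.083031] = 0.1966 m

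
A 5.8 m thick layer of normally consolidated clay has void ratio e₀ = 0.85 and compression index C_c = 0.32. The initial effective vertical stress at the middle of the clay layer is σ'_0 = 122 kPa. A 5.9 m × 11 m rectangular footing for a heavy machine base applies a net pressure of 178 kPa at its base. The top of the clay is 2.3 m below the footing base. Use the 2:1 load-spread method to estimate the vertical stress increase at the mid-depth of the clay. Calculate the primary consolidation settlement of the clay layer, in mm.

S_c ≈ 184 mm

Mid-depth of clay below the footing base: z = 2.3 + 5.8/2 = 5.2 m.
Stress increase at mid-clay by the 2:1 spreading method:
Δσ = qBL/((B+z)(L+z)) = 178×5.9×11/((5.9+5.2)(11+5.2)) = 64.243 kPa
Final effective stress: σ'_f = σ'_0 + Δσ = 122 + 64.243 = 186.24 kPa.
Normally consolidated clay, so the full stress increment lies on the virgin compression line:
S_c = C_c·H/(1+e₀)·log₁₀(σ'_f/σ'_0) = 0.32×5.8/(1+0.85)×log₁₀(186.24/122)
    = 1.0032 × 0.18371 = 0.1843 m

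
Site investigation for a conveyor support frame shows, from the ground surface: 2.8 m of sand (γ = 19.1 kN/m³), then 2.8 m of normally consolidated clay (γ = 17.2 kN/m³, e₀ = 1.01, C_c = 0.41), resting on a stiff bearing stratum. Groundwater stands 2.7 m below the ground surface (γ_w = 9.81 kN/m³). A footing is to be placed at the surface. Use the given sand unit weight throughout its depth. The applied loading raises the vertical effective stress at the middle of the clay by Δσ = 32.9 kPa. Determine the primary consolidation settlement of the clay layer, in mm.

Mid-depth of clay below the ground surface: z = 2.8 + 2.8/2 = 4.2 m.
Total vertical stress at mid-clay: σ_v = 19.1×2.8 + 17.2×1.4 = 77.56 kPa.
Pore pressure: u = 9.81×(4.2 − 2.7) = 14.715 kPa.
Initial effective stress: σ'_0 = σ_v − u = 77.56 − 14.715 = 62.845 kPa.
Final effective stress: σ'_f = σ'_0 + Δσ = 62.845 + 32.9 = 95.745 kPa.
Normally consolidated clay, so the full stress increment lies on the virgin compression line:
S_c = C_c·H/(1+e₀)·log₁₀(σ'_f/σ'_0) = 0.41×2.8/(1+1.01)×log₁₀(95.745/62.845)
    = 0.57114 × 0.18285 = 0.1044 m

S_c ≈ 104 mm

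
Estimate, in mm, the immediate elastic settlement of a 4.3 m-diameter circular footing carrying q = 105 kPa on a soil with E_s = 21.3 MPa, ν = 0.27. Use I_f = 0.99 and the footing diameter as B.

Immediate (elastic) settlement: S_e = q·B·(1−ν²)/E_s · I_f.
E_s = 21.3 MPa = 21300 kPa.
S_e = 105 × 4.3 × (1 − 0.27²) / 21300 × 0.99
    = 105 × 4.3 × 0.9271 / 21300 × 0.99
    = 0.01946 m = 19.46 mm

S_e ≈ 19.5 mm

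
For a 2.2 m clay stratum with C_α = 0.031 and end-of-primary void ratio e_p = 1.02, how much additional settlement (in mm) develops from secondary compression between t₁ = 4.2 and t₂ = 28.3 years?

S_s ≈ 28 mm

Secondary compression: S_s = C_α·H/(1+e_p)·log₁₀(t₂/t₁)
S_s = 0.031×2.2/(1+1.02)×log₁₀(28.3/4.2)
    = 0.03376 × 0.8285 = 0.02797 m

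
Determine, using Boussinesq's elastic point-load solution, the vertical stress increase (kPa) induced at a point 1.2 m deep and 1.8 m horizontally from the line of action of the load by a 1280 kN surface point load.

Δσ_z ≈ 22.3 kPa

Boussinesq vertical stress below a point load on an elastic half-space:
Δσ_z = 3P/(2πz²) · [1 + (r/z)²]^(−5/2)
r/z = 1.8/1.2 = 1.5; [1+(r/z)²]^(−5/2) = 0.052516.
Δσ_z = 3×1280/(2π×1.2²) × 0.052516 = 424.41 × 0.052516 = 22.29 kPa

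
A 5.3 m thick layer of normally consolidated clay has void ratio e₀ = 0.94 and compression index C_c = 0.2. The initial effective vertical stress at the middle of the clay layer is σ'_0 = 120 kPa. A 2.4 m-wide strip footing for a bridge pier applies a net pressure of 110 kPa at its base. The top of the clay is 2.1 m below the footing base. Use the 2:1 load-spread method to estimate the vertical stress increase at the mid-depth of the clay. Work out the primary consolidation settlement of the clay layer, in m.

S_c ≈ 0.0637 m

Mid-depth of clay below the footing base: z = 2.1 + 5.3/2 = 4.75 m.
Stress increase at mid-clay by the 2:1 spreading method:
Δσ = qB/(B+z) = 110×2.4/(2.4+4.75) = 36.923 kPa
Final effective stress: σ'_f = σ'_0 + Δσ = 120 + 36.923 = 156.92 kPa.
Normally consolidated clay, so the full stress increment lies on the virgin compression line:
S_c = C_c·H/(1+e₀)·log₁₀(σ'_f/σ'_0) = 0.2×5.3/(1+0.94)×log₁₀(156.92/120)
    = 0.54639 × 0.1165 = 0.06365 m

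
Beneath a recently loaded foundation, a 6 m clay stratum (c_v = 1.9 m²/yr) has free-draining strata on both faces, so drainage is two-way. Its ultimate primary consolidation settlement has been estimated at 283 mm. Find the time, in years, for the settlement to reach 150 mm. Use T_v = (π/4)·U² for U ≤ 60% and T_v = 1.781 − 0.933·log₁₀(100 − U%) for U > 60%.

t ≈ 1.05 years

Drainage path length: H_d = H/2 = 3 m (double drainage).
U = S(t)/S_ult = 150/283 = 0.53.
U ≤ 60%: T_v = (π/4)·U² = (π/4)×0.53004² = 0.22065.
t = T_v·H_d²/c_v = 0.22065×3²/1.9 = 1.045 years.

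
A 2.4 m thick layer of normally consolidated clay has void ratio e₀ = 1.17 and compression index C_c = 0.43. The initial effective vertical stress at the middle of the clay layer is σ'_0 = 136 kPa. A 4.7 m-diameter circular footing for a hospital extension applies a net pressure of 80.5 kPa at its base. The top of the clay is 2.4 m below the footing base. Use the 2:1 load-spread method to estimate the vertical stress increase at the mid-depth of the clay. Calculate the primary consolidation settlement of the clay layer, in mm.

Mid-depth of clay below the footing base: z = 2.4 + 2.4/2 = 3.6 m.
Stress increase at mid-clay by the 2:1 spreading method:
Δσ ≈ qD²/(D+z)² = 80.5×4.7²/(4.7+3.6)² = 25.813 kPa
Final effective stress: σ'_f = σ'_0 + Δσ = 136 + 25.813 = 161.81 kPa.
Normally consolidated clay, so the full stress increment lies on the virgin compression line:
S_c = C_c·H/(1+e₀)·log₁₀(σ'_f/σ'_0) = 0.43×2.4/(1+1.17)×log₁₀(161.81/136)
    = 0.47558 × 0.075466 = 0.03589 m

S_c ≈ 35.9 mm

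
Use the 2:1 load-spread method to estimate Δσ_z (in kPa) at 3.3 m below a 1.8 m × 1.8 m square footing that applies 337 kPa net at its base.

By the 2:1 method the load spreads at 1 horizontal : 2 vertical, so at depth z the loaded area has grown by z in each plan dimension:
Δσ = qBL/((B+z)(L+z)) = 337×1.8×1.8/((1.8+3.3)(1.8+3.3)) = 41.979 kPa

Δσ_z ≈ 42 kPa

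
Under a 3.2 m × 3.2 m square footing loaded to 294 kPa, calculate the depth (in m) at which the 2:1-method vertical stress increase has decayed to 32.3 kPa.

2:1 spreading — at depth z the loaded area has grown by z in each plan dimension:
qB²/(B+z)² = Δσ_z ⇒ z = B(√(q/Δσ_z) − 1) = 3.2×(√(294/32.3) − 1) = 6.454 m

z ≈ 6.45 m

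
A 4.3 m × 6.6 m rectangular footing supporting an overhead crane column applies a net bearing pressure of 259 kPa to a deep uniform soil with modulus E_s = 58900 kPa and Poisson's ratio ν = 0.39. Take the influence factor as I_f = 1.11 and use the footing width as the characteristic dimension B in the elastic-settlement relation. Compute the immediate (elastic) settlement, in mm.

S_e ≈ 17.8 mm

Immediate (elastic) settlement: S_e = q·B·(1−ν²)/E_s · I_f.
S_e = 259 × 4.3 × (1 − 0.39²) / 58900 × 1.11
    = 259 × 4.3 × 0.8479 / 58900 × 1.11
    = 0.0178 m = 17.8 mm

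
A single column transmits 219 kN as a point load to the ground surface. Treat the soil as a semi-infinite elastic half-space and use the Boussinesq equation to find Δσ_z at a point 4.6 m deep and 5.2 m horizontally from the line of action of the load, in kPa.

Δσ_z ≈ 0.631 kPa

Boussinesq vertical stress below a point load on an elastic half-space:
Δσ_z = 3P/(2πz²) · [1 + (r/z)²]^(−5/2)
r/z = 5.2/4.6 = 1.1304; [1+(r/z)²]^(−5/2) = 0.12769.
Δσ_z = 3×219/(2π×4.6²) × 0.12769 = 4.9416 × 0.12769 = 0.631 kPa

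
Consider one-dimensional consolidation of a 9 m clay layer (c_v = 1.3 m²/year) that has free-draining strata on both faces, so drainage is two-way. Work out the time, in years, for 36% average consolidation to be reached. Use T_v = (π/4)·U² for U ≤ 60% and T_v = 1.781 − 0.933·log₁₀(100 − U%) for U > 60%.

t ≈ 1.59 years

Drainage path length: H_d = H/2 = 4.5 m (double drainage).
U ≤ 60%: T_v = (π/4)·U² = (π/4)×0.36² = 0.10179.
t = T_v·H_d²/c_v = 0.10179×4.5²/1.3 = 1.586 years.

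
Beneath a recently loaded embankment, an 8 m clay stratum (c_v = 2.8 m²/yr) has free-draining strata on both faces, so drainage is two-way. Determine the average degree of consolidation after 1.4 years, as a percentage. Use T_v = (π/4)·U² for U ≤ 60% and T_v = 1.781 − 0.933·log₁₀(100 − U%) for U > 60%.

U ≈ 55.9 %

Drainage path length: H_d = H/2 = 4 m (double drainage).
T_v = c_v·t/H_d² = 2.8×1.4/4² = 0.245.
T_v = 0.245 corresponds to the U ≤ 60% branch:
U = √(4T_v/π) = 0.5585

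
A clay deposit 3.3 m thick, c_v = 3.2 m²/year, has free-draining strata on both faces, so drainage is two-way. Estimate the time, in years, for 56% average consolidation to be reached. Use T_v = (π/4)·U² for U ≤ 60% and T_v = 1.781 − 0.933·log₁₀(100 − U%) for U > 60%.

Drainage path length: H_d = H/2 = 1.65 m (double drainage).
U ≤ 60%: T_v = (π/4)·U² = (π/4)×0.56² = 0.2463.
t = T_v·H_d²/c_v = 0.2463×1.65²/3.2 = 0.2095 years.

t ≈ 0.21 years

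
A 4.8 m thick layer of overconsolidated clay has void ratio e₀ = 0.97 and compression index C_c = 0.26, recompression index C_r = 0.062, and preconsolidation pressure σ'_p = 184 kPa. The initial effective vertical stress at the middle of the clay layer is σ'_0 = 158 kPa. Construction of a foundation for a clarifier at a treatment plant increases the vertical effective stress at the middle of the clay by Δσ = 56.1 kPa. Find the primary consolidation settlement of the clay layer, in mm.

S_c ≈ 51.7 mm

Final effective stress: σ'_f = 158 + 56.1 = 214.1 kPa.
σ'_f = 214.1 > σ'_p = 184 kPa, so the stress path crosses the preconsolidation pressure — recompression up to σ'_p, then virgin compression beyond:
S_c = H/(1+e₀)·[C_r·log₁₀(σ'_p/σ'_0) + C_c·log₁₀(σ'_f/σ'_p)]
    = 4.8/1.97 × [0.062×log₁₀(184/158) + 0.26×log₁₀(214.1/184)]
    = 2.4365 × [0.004102 + 0.017108] = 0.05168 m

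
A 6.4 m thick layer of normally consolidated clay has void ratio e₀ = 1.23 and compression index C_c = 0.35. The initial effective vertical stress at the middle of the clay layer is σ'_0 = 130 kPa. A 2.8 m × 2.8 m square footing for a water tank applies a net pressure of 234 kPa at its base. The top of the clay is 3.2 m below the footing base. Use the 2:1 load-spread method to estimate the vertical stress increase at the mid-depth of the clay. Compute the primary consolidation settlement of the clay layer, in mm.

S_c ≈ 67.3 mm

Mid-depth of clay below the footing base: z = 3.2 + 6.4/2 = 6.4 m.
Stress increase at mid-clay by the 2:1 spreading method:
Δσ = qBL/((B+z)(L+z)) = 234×2.8×2.8/((2.8+6.4)(2.8+6.4)) = 21.675 kPa
Final effective stress: σ'_f = σ'_0 + Δσ = 130 + 21.675 = 151.68 kPa.
Normally consolidated clay, so the full stress increment lies on the virgin compression line:
S_c = C_c·H/(1+e₀)·log₁₀(σ'_f/σ'_0) = 0.35×6.4/(1+1.23)×log₁₀(151.68/130)
    = 1.0045 × 0.066985 = 0.06729 m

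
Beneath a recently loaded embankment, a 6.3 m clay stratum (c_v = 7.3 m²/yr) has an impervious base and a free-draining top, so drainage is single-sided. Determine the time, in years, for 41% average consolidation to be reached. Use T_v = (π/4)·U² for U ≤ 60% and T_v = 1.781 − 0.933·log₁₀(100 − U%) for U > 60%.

Drainage path length: H_d = H = 6.3 m (single drainage).
U ≤ 60%: T_v = (π/4)·U² = (π/4)×0.41² = 0.13203.
t = T_v·H_d²/c_v = 0.13203×6.3²/7.3 = 0.7178 years.

t ≈ 0.718 years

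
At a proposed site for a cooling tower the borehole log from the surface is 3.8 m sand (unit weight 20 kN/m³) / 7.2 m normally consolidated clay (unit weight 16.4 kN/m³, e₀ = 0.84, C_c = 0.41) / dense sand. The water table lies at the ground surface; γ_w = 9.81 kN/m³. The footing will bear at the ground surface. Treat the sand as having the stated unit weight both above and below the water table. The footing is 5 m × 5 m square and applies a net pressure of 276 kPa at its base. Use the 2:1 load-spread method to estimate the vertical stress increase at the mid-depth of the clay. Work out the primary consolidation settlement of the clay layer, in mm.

S_c ≈ 377 mm

Mid-depth of clay below the ground surface: z = 3.8 + 7.2/2 = 7.4 m.
Total vertical stress at mid-clay: σ_v = 20×3.8 + 16.4×3.6 = 135.04 kPa.
Pore pressure: u = 9.81×(7.4 − 0) = 72.594 kPa.
Initial effective stress: σ'_0 = σ_v − u = 135.04 − 72.594 = 62.446 kPa.
Stress increase at mid-clay by the 2:1 spreading method:
Δσ = qBL/((B+z)(L+z)) = 276×5×5/((5+7.4)(5+7.4)) = 44.875 kPa
Final effective stress: σ'_f = σ'_0 + Δσ = 62.446 + 44.875 = 107.32 kPa.
Normally consolidated clay, so the full stress increment lies on the virgin compression line:
S_c = C_c·H/(1+e₀)·log₁₀(σ'_f/σ'_0) = 0.41×7.2/(1+0.84)×log₁₀(107.32/62.446)
    = 1.6043 × 0.23518 = 0.3773 m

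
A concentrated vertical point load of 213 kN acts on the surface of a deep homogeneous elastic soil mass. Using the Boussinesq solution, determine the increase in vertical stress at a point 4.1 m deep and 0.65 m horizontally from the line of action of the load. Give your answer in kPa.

Boussinesq vertical stress below a point load on an elastic half-space:
Δσ_z = 3P/(2πz²) · [1 + (r/z)²]^(−5/2)
r/z = 0.65/4.1 = 0.15854; [1+(r/z)²]^(−5/2) = 0.93983.
Δσ_z = 3×213/(2π×4.1²) × 0.93983 = 6.05 × 0.93983 = 5.686 kPa

Δσ_z ≈ 5.69 kPa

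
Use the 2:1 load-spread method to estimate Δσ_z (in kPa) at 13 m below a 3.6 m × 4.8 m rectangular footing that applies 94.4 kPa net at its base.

Δσ_z ≈ 5.52 kPa

By the 2:1 method the load spreads at 1 horizontal : 2 vertical, so at depth z the loaded area has grown by z in each plan dimension:
Δσ = qBL/((B+z)(L+z)) = 94.4×3.6×4.8/((3.6+13)(4.8+13)) = 5.5206 kPa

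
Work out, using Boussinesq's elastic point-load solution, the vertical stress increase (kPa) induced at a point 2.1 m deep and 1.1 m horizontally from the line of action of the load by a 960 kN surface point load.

Δσ_z ≈ 56.7 kPa

Boussinesq vertical stress below a point load on an elastic half-space:
Δσ_z = 3P/(2πz²) · [1 + (r/z)²]^(−5/2)
r/z = 1.1/2.1 = 0.52381; [1+(r/z)²]^(−5/2) = 0.54545.
Δσ_z = 3×960/(2π×2.1²) × 0.54545 = 103.94 × 0.54545 = 56.69 kPa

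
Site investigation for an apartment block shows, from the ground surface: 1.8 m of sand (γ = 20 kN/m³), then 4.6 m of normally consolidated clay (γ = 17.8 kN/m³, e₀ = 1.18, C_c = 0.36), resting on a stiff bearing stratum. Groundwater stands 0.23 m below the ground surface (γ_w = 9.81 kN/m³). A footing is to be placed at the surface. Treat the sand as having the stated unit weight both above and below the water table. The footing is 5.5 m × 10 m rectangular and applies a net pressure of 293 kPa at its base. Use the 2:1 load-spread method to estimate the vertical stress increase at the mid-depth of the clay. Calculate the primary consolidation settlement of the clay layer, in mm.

Mid-depth of clay below the ground surface: z = 1.8 + 4.6/2 = 4.1 m.
Total vertical stress at mid-clay: σ_v = 20×1.8 + 17.8×2.3 = 76.94 kPa.
Pore pressure: u = 9.81×(4.1 − 0.23) = 37.965 kPa.
Initial effective stress: σ'_0 = σ_v − u = 76.94 − 37.965 = 38.975 kPa.
Stress increase at mid-clay by the 2:1 spreading method:
Δσ = qBL/((B+z)(L+z)) = 293×5.5×10/((5.5+4.1)(10+4.1)) = 119.05 kPa
Final effective stress: σ'_f = σ'_0 + Δσ = 38.975 + 119.05 = 158.03 kPa.
Normally consolidated clay, so the full stress increment lies on the virgin compression line:
S_c = C_c·H/(1+e₀)·log₁₀(σ'_f/σ'_0) = 0.36×4.6/(1+1.18)×log₁₀(158.03/38.975)
    = 0.75963 × 0.60795 = 0.4618 m

S_c ≈ 462 mm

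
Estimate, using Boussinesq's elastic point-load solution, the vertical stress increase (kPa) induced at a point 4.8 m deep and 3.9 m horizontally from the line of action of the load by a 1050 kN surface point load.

Boussinesq vertical stress below a point load on an elastic half-space:
Δσ_z = 3P/(2πz²) · [1 + (r/z)²]^(−5/2)
r/z = 3.9/4.8 = 0.8125; [1+(r/z)²]^(−5/2) = 0.2816.
Δσ_z = 3×1050/(2π×4.8²) × 0.2816 = 21.759 × 0.2816 = 6.127 kPa

Δσ_z ≈ 6.13 kPa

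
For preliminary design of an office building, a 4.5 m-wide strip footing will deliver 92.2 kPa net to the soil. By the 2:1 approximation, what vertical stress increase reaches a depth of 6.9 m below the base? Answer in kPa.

Δσ_z ≈ 36.4 kPa

By the 2:1 method the load spreads at 1 horizontal : 2 vertical, so at depth z the loaded area has grown by z in each plan dimension:
Δσ = qB/(B+z) = 92.2×4.5/(4.5+6.9) = 36.395 kPa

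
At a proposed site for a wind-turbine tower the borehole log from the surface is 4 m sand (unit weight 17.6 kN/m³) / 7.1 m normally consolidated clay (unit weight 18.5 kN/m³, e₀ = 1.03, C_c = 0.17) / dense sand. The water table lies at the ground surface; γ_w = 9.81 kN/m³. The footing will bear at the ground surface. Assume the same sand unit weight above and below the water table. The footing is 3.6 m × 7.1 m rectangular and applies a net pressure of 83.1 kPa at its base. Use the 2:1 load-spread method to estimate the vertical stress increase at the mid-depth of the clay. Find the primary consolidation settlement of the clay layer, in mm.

S_c ≈ 49.2 mm

Mid-depth of clay below the ground surface: z = 4 + 7.1/2 = 7.55 m.
Total vertical stress at mid-clay: σ_v = 17.6×4 + 18.5×3.55 = 136.07 kPa.
Pore pressure: u = 9.81×(7.55 − 0) = 74.066 kPa.
Initial effective stress: σ'_0 = σ_v − u = 136.07 − 74.066 = 62.004 kPa.
Stress increase at mid-clay by the 2:1 spreading method:
Δσ = qBL/((B+z)(L+z)) = 83.1×3.6×7.1/((3.6+7.55)(7.1+7.55)) = 13.003 kPa
Final effective stress: σ'_f = σ'_0 + Δσ = 62.004 + 13.003 = 75.007 kPa.
Normally consolidated clay, so the full stress increment lies on the virgin compression line:
S_c = C_c·H/(1+e₀)·log₁₀(σ'_f/σ'_0) = 0.17×7.1/(1+1.03)×log₁₀(75.007/62.004)
    = 0.59458 × 0.082682 = 0.04916 m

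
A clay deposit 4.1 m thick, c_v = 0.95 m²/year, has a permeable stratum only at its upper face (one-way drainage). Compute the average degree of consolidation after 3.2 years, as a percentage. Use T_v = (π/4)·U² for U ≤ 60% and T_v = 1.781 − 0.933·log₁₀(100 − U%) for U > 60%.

Drainage path length: H_d = H = 4.1 m (single drainage).
T_v = c_v·t/H_d² = 0.95×3.2/4.1² = 0.18084.
T_v = 0.18084 corresponds to the U ≤ 60% branch:
U = √(4T_v/π) = 0.4798

U ≈ 48 %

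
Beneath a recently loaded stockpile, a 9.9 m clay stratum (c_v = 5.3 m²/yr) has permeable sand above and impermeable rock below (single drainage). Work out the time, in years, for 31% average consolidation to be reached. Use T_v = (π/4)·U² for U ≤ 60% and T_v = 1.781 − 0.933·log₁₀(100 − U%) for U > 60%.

Drainage path length: H_d = H = 9.9 m (single drainage).
U ≤ 60%: T_v = (π/4)·U² = (π/4)×0.31² = 0.075477.
t = T_v·H_d²/c_v = 0.075477×9.9²/5.3 = 1.396 years.

t ≈ 1.4 years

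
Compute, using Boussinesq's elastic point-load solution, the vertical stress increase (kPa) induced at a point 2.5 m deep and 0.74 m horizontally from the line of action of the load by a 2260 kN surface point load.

Boussinesq vertical stress below a point load on an elastic half-space:
Δσ_z = 3P/(2πz²) · [1 + (r/z)²]^(−5/2)
r/z = 0.74/2.5 = 0.296; [1+(r/z)²]^(−5/2) = 0.81061.
Δσ_z = 3×2260/(2π×2.5²) × 0.81061 = 172.65 × 0.81061 = 140 kPa

Δσ_z ≈ 140 kPa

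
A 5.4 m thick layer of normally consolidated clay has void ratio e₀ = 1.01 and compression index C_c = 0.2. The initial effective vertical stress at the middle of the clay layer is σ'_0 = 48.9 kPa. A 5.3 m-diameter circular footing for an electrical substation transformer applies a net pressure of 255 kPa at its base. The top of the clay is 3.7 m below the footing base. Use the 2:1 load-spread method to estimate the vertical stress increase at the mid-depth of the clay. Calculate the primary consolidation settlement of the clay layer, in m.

S_c ≈ 0.17 m

Mid-depth of clay below the footing base: z = 3.7 + 5.4/2 = 6.4 m.
Stress increase at mid-clay by the 2:1 spreading method:
Δσ ≈ qD²/(D+z)² = 255×5.3²/(5.3+6.4)² = 52.326 kPa
Final effective stress: σ'_f = σ'_0 + Δσ = 48.9 + 52.326 = 101.23 kPa.
Normally consolidated clay, so the full stress increment lies on the virgin compression line:
S_c = C_c·H/(1+e₀)·log₁₀(σ'_f/σ'_0) = 0.2×5.4/(1+1.01)×log₁₀(101.23/48.9)
    = 0.53731 × 0.316 = 0.1698 m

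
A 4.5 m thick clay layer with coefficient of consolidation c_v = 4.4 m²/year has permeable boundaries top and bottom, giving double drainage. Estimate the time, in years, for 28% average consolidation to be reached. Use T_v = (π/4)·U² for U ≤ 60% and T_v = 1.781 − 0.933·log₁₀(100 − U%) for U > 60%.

t ≈ 0.0708 years

Drainage path length: H_d = H/2 = 2.25 m (double drainage).
U ≤ 60%: T_v = (π/4)·U² = (π/4)×0.28² = 0.061575.
t = T_v·H_d²/c_v = 0.061575×2.25²/4.4 = 0.07085 years.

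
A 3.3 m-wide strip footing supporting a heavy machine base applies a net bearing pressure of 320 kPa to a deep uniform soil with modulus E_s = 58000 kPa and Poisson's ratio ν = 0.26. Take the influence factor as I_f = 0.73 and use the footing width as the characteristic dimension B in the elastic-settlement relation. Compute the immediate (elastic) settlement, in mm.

S_e ≈ 12.4 mm

Immediate (elastic) settlement: S_e = q·B·(1−ν²)/E_s · I_f.
S_e = 320 × 3.3 × (1 − 0.26²) / 58000 × 0.73
    = 320 × 3.3 × 0.9324 / 58000 × 0.73
    = 0.01239 m = 12.39 mm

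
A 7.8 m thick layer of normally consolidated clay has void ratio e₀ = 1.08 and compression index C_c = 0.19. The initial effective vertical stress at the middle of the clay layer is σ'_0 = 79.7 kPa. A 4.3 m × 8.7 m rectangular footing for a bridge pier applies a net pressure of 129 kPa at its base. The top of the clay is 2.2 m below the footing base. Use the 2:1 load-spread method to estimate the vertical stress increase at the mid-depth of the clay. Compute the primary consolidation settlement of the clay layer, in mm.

S_c ≈ 103 mm

Mid-depth of clay below the footing base: z = 2.2 + 7.8/2 = 6.1 m.
Stress increase at mid-clay by the 2:1 spreading method:
Δσ = qBL/((B+z)(L+z)) = 129×4.3×8.7/((4.3+6.1)(8.7+6.1)) = 31.353 kPa
Final effective stress: σ'_f = σ'_0 + Δσ = 79.7 + 31.353 = 111.05 kPa.
Normally consolidated clay, so the full stress increment lies on the virgin compression line:
S_c = C_c·H/(1+e₀)·log₁₀(σ'_f/σ'_0) = 0.19×7.8/(1+1.08)×log₁₀(111.05/79.7)
    = 0.7125 × 0.14406 = 0.1026 m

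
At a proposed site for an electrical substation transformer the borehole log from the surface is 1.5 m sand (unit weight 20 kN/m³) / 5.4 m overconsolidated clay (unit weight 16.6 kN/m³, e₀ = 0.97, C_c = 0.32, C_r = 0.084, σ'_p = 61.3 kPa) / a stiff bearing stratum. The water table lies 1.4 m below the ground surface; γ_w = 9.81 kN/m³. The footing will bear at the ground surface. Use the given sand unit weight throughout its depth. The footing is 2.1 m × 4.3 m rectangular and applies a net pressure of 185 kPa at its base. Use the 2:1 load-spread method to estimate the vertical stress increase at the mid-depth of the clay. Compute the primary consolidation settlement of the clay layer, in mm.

Mid-depth of clay below the ground surface: z = 1.5 + 5.4/2 = 4.2 m.
Total vertical stress at mid-clay: σ_v = 20×1.5 + 16.6×2.7 = 74.82 kPa.
Pore pressure: u = 9.81×(4.2 − 1.4) = 27.468 kPa.
Initial effective stress: σ'_0 = σ_v − u = 74.82 − 27.468 = 47.352 kPa.
Stress increase at mid-clay by the 2:1 spreading method:
Δσ = qBL/((B+z)(L+z)) = 185×2.1×4.3/((2.1+4.2)(4.3+4.2)) = 31.196 kPa
Final effective stress: σ'_f = 47.352 + 31.196 = 78.548 kPa.
σ'_f = 78.548 > σ'_p = 61.3 kPa, so the stress path crosses the preconsolidation pressure — recompression up to σ'_p, then virgin compression beyond:
S_c = H/(1+e₀)·[C_r·log₁₀(σ'_p/σ'_0) + C_c·log₁₀(σ'_f/σ'_p)]
    = 5.4/1.97 × [0.084×log₁₀(61.3/47.352) + 0.32×log₁₀(78.548/61.3)]
    = 2.7411 × [0.0094183 + 0.034456] = 0.1203 m

S_c ≈ 120 mm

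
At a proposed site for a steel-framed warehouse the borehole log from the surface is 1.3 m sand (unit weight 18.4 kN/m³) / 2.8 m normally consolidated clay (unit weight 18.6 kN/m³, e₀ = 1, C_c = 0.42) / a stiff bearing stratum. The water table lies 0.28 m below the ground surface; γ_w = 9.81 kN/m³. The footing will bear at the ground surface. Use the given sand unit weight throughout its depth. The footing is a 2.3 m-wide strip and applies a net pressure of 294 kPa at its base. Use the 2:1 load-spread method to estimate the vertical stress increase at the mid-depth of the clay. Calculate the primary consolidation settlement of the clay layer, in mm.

Mid-depth of clay below the ground surface: z = 1.3 + 2.8/2 = 2.7 m.
Total vertical stress at mid-clay: σ_v = 18.4×1.3 + 18.6×1.4 = 49.96 kPa.
Pore pressure: u = 9.81×(2.7 − 0.28) = 23.74 kPa.
Initial effective stress: σ'_0 = σ_v − u = 49.96 − 23.74 = 26.22 kPa.
Stress increase at mid-clay by the 2:1 spreading method:
Δσ = qB/(B+z) = 294×2.3/(2.3+2.7) = 135.24 kPa
Final effective stress: σ'_f = σ'_0 + Δσ = 26.22 + 135.24 = 161.46 kPa.
Normally consolidated clay, so the full stress increment lies on the virgin compression line:
S_c = C_c·H/(1+e₀)·log₁₀(σ'_f/σ'_0) = 0.42×2.8/(1+1)×log₁₀(161.46/26.22)
    = 0.588 × 0.78943 = 0.4642 m

S_c ≈ 464 mm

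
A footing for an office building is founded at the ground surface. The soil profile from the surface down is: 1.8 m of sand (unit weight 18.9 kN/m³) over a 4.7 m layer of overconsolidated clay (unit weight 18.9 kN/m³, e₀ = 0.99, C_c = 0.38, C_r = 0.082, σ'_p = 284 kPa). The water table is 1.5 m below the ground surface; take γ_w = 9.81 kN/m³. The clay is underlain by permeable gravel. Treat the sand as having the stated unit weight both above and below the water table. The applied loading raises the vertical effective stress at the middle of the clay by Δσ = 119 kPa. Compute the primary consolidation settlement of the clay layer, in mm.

S_c ≈ 99.6 mm

Mid-depth of clay below the ground surface: z = 1.8 + 4.7/2 = 4.15 m.
Total vertical stress at mid-clay: σ_v = 18.9×1.8 + 18.9×2.35 = 78.435 kPa.
Pore pressure: u = 9.81×(4.15 − 1.5) = 25.997 kPa.
Initial effective stress: σ'_0 = σ_v − u = 78.435 − 25.997 = 52.438 kPa.
Final effective stress: σ'_f = 52.438 + 119 = 171.44 kPa.
σ'_f = 171.44 ≤ σ'_p = 284 kPa, so the clay remains overconsolidated and only the recompression index applies:
S_c = C_r·H/(1+e₀)·log₁₀(σ'_f/σ'_0) = 0.082×4.7/1.99×log₁₀(171.44/52.438)
    = 0.19367 × 0.51447 = 0.09964 m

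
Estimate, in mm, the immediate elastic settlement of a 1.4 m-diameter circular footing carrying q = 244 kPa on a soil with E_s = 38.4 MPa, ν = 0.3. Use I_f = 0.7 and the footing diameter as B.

Immediate (elastic) settlement: S_e = q·B·(1−ν²)/E_s · I_f.
E_s = 38.4 MPa = 38400 kPa.
S_e = 244 × 1.4 × (1 − 0.3²) / 38400 × 0.7
    = 244 × 1.4 × 0.91 / 38400 × 0.7
    = 0.005667 m = 5.667 mm

S_e ≈ 5.67 mm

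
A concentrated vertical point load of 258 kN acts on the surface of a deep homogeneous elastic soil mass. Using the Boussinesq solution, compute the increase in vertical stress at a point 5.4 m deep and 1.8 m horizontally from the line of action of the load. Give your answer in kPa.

Δσ_z ≈ 3.25 kPa

Boussinesq vertical stress below a point load on an elastic half-space:
Δσ_z = 3P/(2πz²) · [1 + (r/z)²]^(−5/2)
r/z = 1.8/5.4 = 0.33333; [1+(r/z)²]^(−5/2) = 0.76843.
Δσ_z = 3×258/(2π×5.4²) × 0.76843 = 4.2245 × 0.76843 = 3.246 kPa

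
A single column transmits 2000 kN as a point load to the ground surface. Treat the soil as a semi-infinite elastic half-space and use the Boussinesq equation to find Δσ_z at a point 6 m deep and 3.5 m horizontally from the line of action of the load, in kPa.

Boussinesq vertical stress below a point load on an elastic half-space:
Δσ_z = 3P/(2πz²) · [1 + (r/z)²]^(−5/2)
r/z = 3.5/6 = 0.58333; [1+(r/z)²]^(−5/2) = 0.48085.
Δσ_z = 3×2000/(2π×6²) × 0.48085 = 26.526 × 0.48085 = 12.76 kPa

Δσ_z ≈ 12.8 kPa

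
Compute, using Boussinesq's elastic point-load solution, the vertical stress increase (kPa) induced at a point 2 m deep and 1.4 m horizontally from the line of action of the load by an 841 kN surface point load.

Δσ_z ≈ 37 kPa

Boussinesq vertical stress below a point load on an elastic half-space:
Δσ_z = 3P/(2πz²) · [1 + (r/z)²]^(−5/2)
r/z = 1.4/2 = 0.7; [1+(r/z)²]^(−5/2) = 0.36901.
Δσ_z = 3×841/(2π×2²) × 0.36901 = 100.39 × 0.36901 = 37.04 kPa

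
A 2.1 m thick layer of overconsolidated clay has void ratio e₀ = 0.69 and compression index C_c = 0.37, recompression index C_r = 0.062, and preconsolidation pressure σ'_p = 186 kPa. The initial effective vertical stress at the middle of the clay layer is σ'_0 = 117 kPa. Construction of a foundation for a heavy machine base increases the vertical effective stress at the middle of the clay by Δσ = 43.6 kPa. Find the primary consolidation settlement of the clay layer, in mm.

S_c ≈ 10.6 mm

Final effective stress: σ'_f = 117 + 43.6 = 160.6 kPa.
σ'_f = 160.6 ≤ σ'_p = 186 kPa, so the clay remains overconsolidated and only the recompression index applies:
S_c = C_r·H/(1+e₀)·log₁₀(σ'_f/σ'_0) = 0.062×2.1/1.69×log₁₀(160.6/117)
    = 0.077041 × 0.13756 = 0.0106 m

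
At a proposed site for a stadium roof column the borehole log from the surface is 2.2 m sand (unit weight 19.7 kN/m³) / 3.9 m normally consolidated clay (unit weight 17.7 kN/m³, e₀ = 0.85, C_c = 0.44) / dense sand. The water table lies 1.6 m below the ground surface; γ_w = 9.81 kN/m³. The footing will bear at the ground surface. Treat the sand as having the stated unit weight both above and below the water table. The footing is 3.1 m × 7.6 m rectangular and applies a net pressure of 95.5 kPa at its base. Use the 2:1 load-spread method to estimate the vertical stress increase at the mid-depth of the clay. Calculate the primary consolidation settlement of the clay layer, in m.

S_c ≈ 0.163 m

Mid-depth of clay below the ground surface: z = 2.2 + 3.9/2 = 4.15 m.
Total vertical stress at mid-clay: σ_v = 19.7×2.2 + 17.7×1.95 = 77.855 kPa.
Pore pressure: u = 9.81×(4.15 − 1.6) = 25.015 kPa.
Initial effective stress: σ'_0 = σ_v − u = 77.855 − 25.015 = 52.84 kPa.
Stress increase at mid-clay by the 2:1 spreading method:
Δσ = qBL/((B+z)(L+z)) = 95.5×3.1×7.6/((3.1+4.15)(7.6+4.15)) = 26.412 kPa
Final effective stress: σ'_f = σ'_0 + Δσ = 52.84 + 26.412 = 79.252 kPa.
Normally consolidated clay, so the full stress increment lies on the virgin compression line:
S_c = C_c·H/(1+e₀)·log₁₀(σ'_f/σ'_0) = 0.44×3.9/(1+0.85)×log₁₀(79.252/52.84)
    = 0.92757 × 0.17605 = 0.1633 m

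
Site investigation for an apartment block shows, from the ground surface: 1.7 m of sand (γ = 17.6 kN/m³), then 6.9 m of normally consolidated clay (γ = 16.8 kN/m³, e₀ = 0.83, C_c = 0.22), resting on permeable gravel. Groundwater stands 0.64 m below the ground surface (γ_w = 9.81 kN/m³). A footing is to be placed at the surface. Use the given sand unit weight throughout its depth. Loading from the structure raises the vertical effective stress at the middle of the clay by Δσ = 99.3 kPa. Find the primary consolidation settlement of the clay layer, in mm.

Mid-depth of clay below the ground surface: z = 1.7 + 6.9/2 = 5.15 m.
Total vertical stress at mid-clay: σ_v = 17.6×1.7 + 16.8×3.45 = 87.88 kPa.
Pore pressure: u = 9.81×(5.15 − 0.64) = 44.243 kPa.
Initial effective stress: σ'_0 = σ_v − u = 87.88 − 44.243 = 43.637 kPa.
Final effective stress: σ'_f = σ'_0 + Δσ = 43.637 + 99.3 = 142.94 kPa.
Normally consolidated clay, so the full stress increment lies on the virgin compression line:
S_c = C_c·H/(1+e₀)·log₁₀(σ'_f/σ'_0) = 0.22×6.9/(1+0.83)×log₁₀(142.94/43.637)
    = 0.82951 × 0.5153 = 0.4274 m

S_c ≈ 427 mm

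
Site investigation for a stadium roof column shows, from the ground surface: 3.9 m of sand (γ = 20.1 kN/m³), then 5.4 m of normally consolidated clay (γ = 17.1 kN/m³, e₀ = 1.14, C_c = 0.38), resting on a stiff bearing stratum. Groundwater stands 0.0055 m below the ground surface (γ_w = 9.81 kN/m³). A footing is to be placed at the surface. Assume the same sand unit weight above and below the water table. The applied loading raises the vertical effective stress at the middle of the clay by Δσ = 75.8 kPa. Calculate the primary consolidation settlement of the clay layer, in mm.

Mid-depth of clay below the ground surface: z = 3.9 + 5.4/2 = 6.6 m.
Total vertical stress at mid-clay: σ_v = 20.1×3.9 + 17.1×2.7 = 124.56 kPa.
Pore pressure: u = 9.81×(6.6 − 0.0055) = 64.697 kPa.
Initial effective stress: σ'_0 = σ_v − u = 124.56 − 64.697 = 59.863 kPa.
Final effective stress: σ'_f = σ'_0 + Δσ = 59.863 + 75.8 = 135.66 kPa.
Normally consolidated clay, so the full stress increment lies on the virgin compression line:
S_c = C_c·H/(1+e₀)·log₁₀(σ'_f/σ'_0) = 0.38×5.4/(1+1.14)×log₁₀(135.66/59.863)
    = 0.95888 × 0.35529 = 0.3407 m

S_c ≈ 341 mm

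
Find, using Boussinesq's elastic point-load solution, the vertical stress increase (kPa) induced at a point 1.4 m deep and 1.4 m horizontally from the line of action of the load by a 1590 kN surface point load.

Boussinesq vertical stress below a point load on an elastic half-space:
Δσ_z = 3P/(2πz²) · [1 + (r/z)²]^(−5/2)
r/z = 1.4/1.4 = 1; [1+(r/z)²]^(−5/2) = 0.17678.
Δσ_z = 3×1590/(2π×1.4²) × 0.17678 = 387.33 × 0.17678 = 68.47 kPa

Δσ_z ≈ 68.5 kPa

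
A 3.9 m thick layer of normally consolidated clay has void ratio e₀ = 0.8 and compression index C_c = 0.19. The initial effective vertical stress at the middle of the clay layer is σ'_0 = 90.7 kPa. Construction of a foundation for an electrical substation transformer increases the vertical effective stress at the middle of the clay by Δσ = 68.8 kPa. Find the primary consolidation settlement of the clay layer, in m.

S_c ≈ 0.101 m

Final effective stress: σ'_f = σ'_0 + Δσ = 90.7 + 68.8 = 159.5 kPa.
Normally consolidated clay, so the full stress increment lies on the virgin compression line:
S_c = C_c·H/(1+e₀)·log₁₀(σ'_f/σ'_0) = 0.19×3.9/(1+0.8)×log₁₀(159.5/90.7)
    = 0.41167 × 0.24515 = 0.1009 m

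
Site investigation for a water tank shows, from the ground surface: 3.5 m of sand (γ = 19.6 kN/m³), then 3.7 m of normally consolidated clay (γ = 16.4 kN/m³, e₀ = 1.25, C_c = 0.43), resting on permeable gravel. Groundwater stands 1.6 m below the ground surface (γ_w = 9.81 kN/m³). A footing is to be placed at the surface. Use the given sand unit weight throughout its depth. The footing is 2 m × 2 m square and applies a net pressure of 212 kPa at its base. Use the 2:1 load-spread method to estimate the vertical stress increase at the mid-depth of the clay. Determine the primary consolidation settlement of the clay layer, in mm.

Mid-depth of clay below the ground surface: z = 3.5 + 3.7/2 = 5.35 m.
Total vertical stress at mid-clay: σ_v = 19.6×3.5 + 16.4×1.85 = 98.94 kPa.
Pore pressure: u = 9.81×(5.35 − 1.6) = 36.788 kPa.
Initial effective stress: σ'_0 = σ_v − u = 98.94 − 36.788 = 62.152 kPa.
Stress increase at mid-clay by the 2:1 spreading method:
Δσ = qBL/((B+z)(L+z)) = 212×2×2/((2+5.35)(2+5.35)) = 15.697 kPa
Final effective stress: σ'_f = σ'_0 + Δσ = 62.152 + 15.697 = 77.849 kPa.
Normally consolidated clay, so the full stress increment lies on the virgin compression line:
S_c = C_c·H/(1+e₀)·log₁₀(σ'_f/σ'_0) = 0.43×3.7/(1+1.25)×log₁₀(77.849/62.152)
    = 0.70711 × 0.097798 = 0.06915 m

S_c ≈ 69.2 mm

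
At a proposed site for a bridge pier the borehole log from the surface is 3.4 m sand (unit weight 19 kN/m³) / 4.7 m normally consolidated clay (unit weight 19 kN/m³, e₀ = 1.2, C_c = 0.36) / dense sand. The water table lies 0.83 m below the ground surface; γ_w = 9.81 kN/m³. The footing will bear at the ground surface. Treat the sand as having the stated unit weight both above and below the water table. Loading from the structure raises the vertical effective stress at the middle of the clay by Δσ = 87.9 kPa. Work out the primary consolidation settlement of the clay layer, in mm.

S_c ≈ 298 mm

Mid-depth of clay below the ground surface: z = 3.4 + 4.7/2 = 5.75 m.
Total vertical stress at mid-clay: σ_v = 19×3.4 + 19×2.35 = 109.25 kPa.
Pore pressure: u = 9.81×(5.75 − 0.83) = 48.265 kPa.
Initial effective stress: σ'_0 = σ_v − u = 109.25 − 48.265 = 60.985 kPa.
Final effective stress: σ'_f = σ'_0 + Δσ = 60.985 + 87.9 = 148.88 kPa.
Normally consolidated clay, so the full stress increment lies on the virgin compression line:
S_c = C_c·H/(1+e₀)·log₁₀(σ'_f/σ'_0) = 0.36×4.7/(1+1.2)×log₁₀(148.88/60.985)
    = 0.76909 × 0.38761 = 0.2981 m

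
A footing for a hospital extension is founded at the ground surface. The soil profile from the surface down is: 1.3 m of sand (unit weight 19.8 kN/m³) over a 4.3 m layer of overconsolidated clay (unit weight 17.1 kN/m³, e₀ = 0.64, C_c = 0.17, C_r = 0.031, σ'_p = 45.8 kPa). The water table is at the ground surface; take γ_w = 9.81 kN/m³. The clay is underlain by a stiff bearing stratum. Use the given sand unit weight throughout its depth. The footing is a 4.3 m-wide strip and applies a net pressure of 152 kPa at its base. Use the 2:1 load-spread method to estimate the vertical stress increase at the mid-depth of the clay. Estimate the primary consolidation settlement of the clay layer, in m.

Mid-depth of clay below the ground surface: z = 1.3 + 4.3/2 = 3.45 m.
Total vertical stress at mid-clay: σ_v = 19.8×1.3 + 17.1×2.15 = 62.505 kPa.
Pore pressure: u = 9.81×(3.45 − 0) = 33.845 kPa.
Initial effective stress: σ'_0 = σ_v − u = 62.505 − 33.845 = 28.66 kPa.
Stress increase at mid-clay by the 2:1 spreading method:
Δσ = qB/(B+z) = 152×4.3/(4.3+3.45) = 84.335 kPa
Final effective stress: σ'_f = 28.66 + 84.335 = 112.99 kPa.
σ'_f = 112.99 > σ'_p = 45.8 kPa, so the stress path crosses the preconsolidation pressure — recompression up to σ'_p, then virgin compression beyond:
S_c = H/(1+e₀)·[C_r·log₁₀(σ'_p/σ'_0) + C_c·log₁₀(σ'_f/σ'_p)]
    = 4.3/1.64 × [0.031×log₁₀(45.8/28.66) + 0.17×log₁₀(112.99/45.8)]
    = 2.622 × [0.0063113 + 0.06667] = 0.1914 m

S_c ≈ 0.191 m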